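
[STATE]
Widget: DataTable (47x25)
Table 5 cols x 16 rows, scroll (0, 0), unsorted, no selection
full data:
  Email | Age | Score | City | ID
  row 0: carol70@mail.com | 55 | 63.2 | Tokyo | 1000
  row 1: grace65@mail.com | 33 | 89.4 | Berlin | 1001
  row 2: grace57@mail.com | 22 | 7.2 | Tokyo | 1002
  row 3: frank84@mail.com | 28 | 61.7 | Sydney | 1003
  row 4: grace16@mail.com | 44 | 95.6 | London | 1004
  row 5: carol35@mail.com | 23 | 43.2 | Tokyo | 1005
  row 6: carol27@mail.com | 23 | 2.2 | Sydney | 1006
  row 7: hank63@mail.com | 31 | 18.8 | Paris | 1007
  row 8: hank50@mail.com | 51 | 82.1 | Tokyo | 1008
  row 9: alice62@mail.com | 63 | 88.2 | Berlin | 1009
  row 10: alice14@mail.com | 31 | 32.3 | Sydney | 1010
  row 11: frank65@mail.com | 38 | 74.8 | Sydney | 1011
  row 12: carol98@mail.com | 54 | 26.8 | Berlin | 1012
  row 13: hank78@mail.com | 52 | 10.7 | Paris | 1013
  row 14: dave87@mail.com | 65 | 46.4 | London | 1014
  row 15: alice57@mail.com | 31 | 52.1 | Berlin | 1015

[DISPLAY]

Email           │Age│Score│City  │ID           
────────────────┼───┼─────┼──────┼────         
carol70@mail.com│55 │63.2 │Tokyo │1000         
grace65@mail.com│33 │89.4 │Berlin│1001         
grace57@mail.com│22 │7.2  │Tokyo │1002         
frank84@mail.com│28 │61.7 │Sydney│1003         
grace16@mail.com│44 │95.6 │London│1004         
carol35@mail.com│23 │43.2 │Tokyo │1005         
carol27@mail.com│23 │2.2  │Sydney│1006         
hank63@mail.com │31 │18.8 │Paris │1007         
hank50@mail.com │51 │82.1 │Tokyo │1008         
alice62@mail.com│63 │88.2 │Berlin│1009         
alice14@mail.com│31 │32.3 │Sydney│1010         
frank65@mail.com│38 │74.8 │Sydney│1011         
carol98@mail.com│54 │26.8 │Berlin│1012         
hank78@mail.com │52 │10.7 │Paris │1013         
dave87@mail.com │65 │46.4 │London│1014         
alice57@mail.com│31 │52.1 │Berlin│1015         
                                               
                                               
                                               
                                               
                                               
                                               
                                               


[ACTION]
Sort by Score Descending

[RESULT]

Email           │Age│Scor▼│City  │ID           
────────────────┼───┼─────┼──────┼────         
grace16@mail.com│44 │95.6 │London│1004         
grace65@mail.com│33 │89.4 │Berlin│1001         
alice62@mail.com│63 │88.2 │Berlin│1009         
hank50@mail.com │51 │82.1 │Tokyo │1008         
frank65@mail.com│38 │74.8 │Sydney│1011         
carol70@mail.com│55 │63.2 │Tokyo │1000         
frank84@mail.com│28 │61.7 │Sydney│1003         
alice57@mail.com│31 │52.1 │Berlin│1015         
dave87@mail.com │65 │46.4 │London│1014         
carol35@mail.com│23 │43.2 │Tokyo │1005         
alice14@mail.com│31 │32.3 │Sydney│1010         
carol98@mail.com│54 │26.8 │Berlin│1012         
hank63@mail.com │31 │18.8 │Paris │1007         
hank78@mail.com │52 │10.7 │Paris │1013         
grace57@mail.com│22 │7.2  │Tokyo │1002         
carol27@mail.com│23 │2.2  │Sydney│1006         
                                               
                                               
                                               
                                               
                                               
                                               
                                               


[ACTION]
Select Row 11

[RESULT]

Email           │Age│Scor▼│City  │ID           
────────────────┼───┼─────┼──────┼────         
grace16@mail.com│44 │95.6 │London│1004         
grace65@mail.com│33 │89.4 │Berlin│1001         
alice62@mail.com│63 │88.2 │Berlin│1009         
hank50@mail.com │51 │82.1 │Tokyo │1008         
frank65@mail.com│38 │74.8 │Sydney│1011         
carol70@mail.com│55 │63.2 │Tokyo │1000         
frank84@mail.com│28 │61.7 │Sydney│1003         
alice57@mail.com│31 │52.1 │Berlin│1015         
dave87@mail.com │65 │46.4 │London│1014         
carol35@mail.com│23 │43.2 │Tokyo │1005         
alice14@mail.com│31 │32.3 │Sydney│1010         
>arol98@mail.com│54 │26.8 │Berlin│1012         
hank63@mail.com │31 │18.8 │Paris │1007         
hank78@mail.com │52 │10.7 │Paris │1013         
grace57@mail.com│22 │7.2  │Tokyo │1002         
carol27@mail.com│23 │2.2  │Sydney│1006         
                                               
                                               
                                               
                                               
                                               
                                               
                                               


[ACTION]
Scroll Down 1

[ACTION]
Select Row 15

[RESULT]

Email           │Age│Scor▼│City  │ID           
────────────────┼───┼─────┼──────┼────         
grace16@mail.com│44 │95.6 │London│1004         
grace65@mail.com│33 │89.4 │Berlin│1001         
alice62@mail.com│63 │88.2 │Berlin│1009         
hank50@mail.com │51 │82.1 │Tokyo │1008         
frank65@mail.com│38 │74.8 │Sydney│1011         
carol70@mail.com│55 │63.2 │Tokyo │1000         
frank84@mail.com│28 │61.7 │Sydney│1003         
alice57@mail.com│31 │52.1 │Berlin│1015         
dave87@mail.com │65 │46.4 │London│1014         
carol35@mail.com│23 │43.2 │Tokyo │1005         
alice14@mail.com│31 │32.3 │Sydney│1010         
carol98@mail.com│54 │26.8 │Berlin│1012         
hank63@mail.com │31 │18.8 │Paris │1007         
hank78@mail.com │52 │10.7 │Paris │1013         
grace57@mail.com│22 │7.2  │Tokyo │1002         
>arol27@mail.com│23 │2.2  │Sydney│1006         
                                               
                                               
                                               
                                               
                                               
                                               
                                               


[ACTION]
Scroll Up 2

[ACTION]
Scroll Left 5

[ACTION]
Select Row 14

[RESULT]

Email           │Age│Scor▼│City  │ID           
────────────────┼───┼─────┼──────┼────         
grace16@mail.com│44 │95.6 │London│1004         
grace65@mail.com│33 │89.4 │Berlin│1001         
alice62@mail.com│63 │88.2 │Berlin│1009         
hank50@mail.com │51 │82.1 │Tokyo │1008         
frank65@mail.com│38 │74.8 │Sydney│1011         
carol70@mail.com│55 │63.2 │Tokyo │1000         
frank84@mail.com│28 │61.7 │Sydney│1003         
alice57@mail.com│31 │52.1 │Berlin│1015         
dave87@mail.com │65 │46.4 │London│1014         
carol35@mail.com│23 │43.2 │Tokyo │1005         
alice14@mail.com│31 │32.3 │Sydney│1010         
carol98@mail.com│54 │26.8 │Berlin│1012         
hank63@mail.com │31 │18.8 │Paris │1007         
hank78@mail.com │52 │10.7 │Paris │1013         
>race57@mail.com│22 │7.2  │Tokyo │1002         
carol27@mail.com│23 │2.2  │Sydney│1006         
                                               
                                               
                                               
                                               
                                               
                                               
                                               


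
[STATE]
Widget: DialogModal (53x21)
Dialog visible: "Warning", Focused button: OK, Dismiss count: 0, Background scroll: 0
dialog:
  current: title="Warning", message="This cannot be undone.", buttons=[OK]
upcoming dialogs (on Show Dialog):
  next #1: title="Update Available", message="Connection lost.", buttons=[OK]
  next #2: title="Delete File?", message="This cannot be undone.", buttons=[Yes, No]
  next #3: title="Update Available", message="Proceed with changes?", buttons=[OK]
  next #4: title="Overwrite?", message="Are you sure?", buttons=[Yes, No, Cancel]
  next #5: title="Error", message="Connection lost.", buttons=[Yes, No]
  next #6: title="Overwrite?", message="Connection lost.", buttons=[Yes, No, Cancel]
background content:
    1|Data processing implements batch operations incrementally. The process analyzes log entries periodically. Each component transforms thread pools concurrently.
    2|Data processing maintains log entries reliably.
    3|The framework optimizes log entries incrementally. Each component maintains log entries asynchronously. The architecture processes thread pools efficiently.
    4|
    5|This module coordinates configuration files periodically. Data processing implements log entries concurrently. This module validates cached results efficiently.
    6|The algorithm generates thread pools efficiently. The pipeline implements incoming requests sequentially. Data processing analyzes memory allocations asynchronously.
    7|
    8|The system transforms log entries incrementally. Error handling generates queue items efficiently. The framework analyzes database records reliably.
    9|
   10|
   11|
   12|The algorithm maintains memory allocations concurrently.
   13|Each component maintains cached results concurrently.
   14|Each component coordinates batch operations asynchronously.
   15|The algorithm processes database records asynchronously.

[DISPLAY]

Data processing implements batch operations increment
Data processing maintains log entries reliably.      
The framework optimizes log entries incrementally. Ea
                                                     
This module coordinates configuration files periodica
The algorithm generates thread pools efficiently. The
                                                     
The system transforms log entries incrementally. Erro
             ┌────────────────────────┐              
             │        Warning         │              
             │ This cannot be undone. │              
The algorithm│          [OK]          │ons concurrent
Each componen└────────────────────────┘ concurrently.
Each component coordinates batch operations asynchron
The algorithm processes database records asynchronous
                                                     
                                                     
                                                     
                                                     
                                                     
                                                     


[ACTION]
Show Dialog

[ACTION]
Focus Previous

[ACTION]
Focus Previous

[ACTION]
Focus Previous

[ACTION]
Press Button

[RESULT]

Data processing implements batch operations increment
Data processing maintains log entries reliably.      
The framework optimizes log entries incrementally. Ea
                                                     
This module coordinates configuration files periodica
The algorithm generates thread pools efficiently. The
                                                     
The system transforms log entries incrementally. Erro
                                                     
                                                     
                                                     
The algorithm maintains memory allocations concurrent
Each component maintains cached results concurrently.
Each component coordinates batch operations asynchron
The algorithm processes database records asynchronous
                                                     
                                                     
                                                     
                                                     
                                                     
                                                     


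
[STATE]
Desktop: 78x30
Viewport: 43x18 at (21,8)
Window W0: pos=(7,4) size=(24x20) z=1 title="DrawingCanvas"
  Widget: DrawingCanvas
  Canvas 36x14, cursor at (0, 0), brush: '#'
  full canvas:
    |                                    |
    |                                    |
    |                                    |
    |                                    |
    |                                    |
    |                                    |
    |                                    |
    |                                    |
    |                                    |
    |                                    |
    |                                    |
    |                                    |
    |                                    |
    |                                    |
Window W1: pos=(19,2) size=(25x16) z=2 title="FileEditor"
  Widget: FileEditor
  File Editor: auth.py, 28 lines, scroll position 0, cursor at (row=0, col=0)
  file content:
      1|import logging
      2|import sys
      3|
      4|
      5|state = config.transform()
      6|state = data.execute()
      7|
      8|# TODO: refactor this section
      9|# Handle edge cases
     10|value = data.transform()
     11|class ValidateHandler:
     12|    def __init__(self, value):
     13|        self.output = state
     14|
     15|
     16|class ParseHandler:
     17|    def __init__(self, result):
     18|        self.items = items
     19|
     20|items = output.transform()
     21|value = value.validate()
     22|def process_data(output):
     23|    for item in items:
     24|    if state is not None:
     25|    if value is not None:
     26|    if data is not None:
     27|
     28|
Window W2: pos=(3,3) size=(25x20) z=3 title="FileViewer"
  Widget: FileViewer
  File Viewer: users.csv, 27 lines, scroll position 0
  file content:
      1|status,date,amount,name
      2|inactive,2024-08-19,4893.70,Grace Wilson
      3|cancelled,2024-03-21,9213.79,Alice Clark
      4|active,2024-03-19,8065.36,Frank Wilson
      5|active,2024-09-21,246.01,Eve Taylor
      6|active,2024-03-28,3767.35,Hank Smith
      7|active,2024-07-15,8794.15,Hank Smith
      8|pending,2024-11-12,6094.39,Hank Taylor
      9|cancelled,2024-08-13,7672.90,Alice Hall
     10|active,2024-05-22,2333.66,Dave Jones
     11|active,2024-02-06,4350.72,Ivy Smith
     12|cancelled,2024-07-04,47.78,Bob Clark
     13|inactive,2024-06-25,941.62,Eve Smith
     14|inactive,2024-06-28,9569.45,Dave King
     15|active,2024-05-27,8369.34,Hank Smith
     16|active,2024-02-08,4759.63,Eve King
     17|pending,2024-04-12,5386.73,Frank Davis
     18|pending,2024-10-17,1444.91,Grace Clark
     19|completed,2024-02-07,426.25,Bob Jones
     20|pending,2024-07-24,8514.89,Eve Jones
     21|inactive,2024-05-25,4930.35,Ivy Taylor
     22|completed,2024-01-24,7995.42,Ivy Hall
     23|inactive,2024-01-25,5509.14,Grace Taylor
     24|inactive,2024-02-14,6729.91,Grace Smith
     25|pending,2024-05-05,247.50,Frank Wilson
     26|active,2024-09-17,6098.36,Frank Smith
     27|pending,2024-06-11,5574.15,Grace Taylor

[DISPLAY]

-21,9░┃              ░┃                    
,8065░┃config.transfo░┃                    
,246.░┃data.execute()░┃                    
,3767░┃              ░┃                    
,8794░┃refactor this ░┃                    
2,609░┃ edge cases   ░┃                    
-13,7░┃data.transform░┃                    
,2333░┃lidateHandler:░┃                    
,4350░┃__init__(self,▼┃                    
-04,4░┃━━━━━━━━━━━━━━━┛                    
25,94░┃  ┃                                 
28,95░┃  ┃                                 
,8369░┃  ┃                                 
,4759▼┃  ┃                                 
━━━━━━┛  ┃                                 
━━━━━━━━━┛                                 
                                           
                                           


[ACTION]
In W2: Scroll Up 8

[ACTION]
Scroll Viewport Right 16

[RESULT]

       ░┃                                  
transfo░┃                                  
ecute()░┃                                  
       ░┃                                  
r this ░┃                                  
ases   ░┃                                  
ansform░┃                                  
andler:░┃                                  
_(self,▼┃                                  
━━━━━━━━┛                                  
                                           
                                           
                                           
                                           
                                           
                                           
                                           
                                           


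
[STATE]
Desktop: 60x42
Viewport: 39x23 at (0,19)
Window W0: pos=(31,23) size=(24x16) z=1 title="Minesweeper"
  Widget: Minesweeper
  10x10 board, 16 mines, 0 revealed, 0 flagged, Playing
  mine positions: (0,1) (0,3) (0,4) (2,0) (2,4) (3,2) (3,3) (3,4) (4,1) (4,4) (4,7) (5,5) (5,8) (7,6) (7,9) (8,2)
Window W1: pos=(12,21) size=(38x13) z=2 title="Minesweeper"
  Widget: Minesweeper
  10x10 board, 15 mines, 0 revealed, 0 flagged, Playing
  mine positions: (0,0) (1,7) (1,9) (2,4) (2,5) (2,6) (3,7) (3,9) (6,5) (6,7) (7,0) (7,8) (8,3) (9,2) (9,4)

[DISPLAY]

                                       
                                       
            ┏━━━━━━━━━━━━━━━━━━━━━━━━━━
            ┃ Minesweeper              
            ┠──────────────────────────
            ┃■■■■■■■■■■                
            ┃■■■■■■■■■■                
            ┃■■■■■■■■■■                
            ┃■■■■■■■■■■                
            ┃■■■■■■■■■■                
            ┃■■■■■■■■■■                
            ┃■■■■■■■■■■                
            ┃■■■■■■■■■■                
            ┃■■■■■■■■■■                
            ┗━━━━━━━━━━━━━━━━━━━━━━━━━━
                               ┃■■■■■■■
                               ┃■■■■■■■
                               ┃       
                               ┃       
                               ┗━━━━━━━
                                       
                                       
                                       


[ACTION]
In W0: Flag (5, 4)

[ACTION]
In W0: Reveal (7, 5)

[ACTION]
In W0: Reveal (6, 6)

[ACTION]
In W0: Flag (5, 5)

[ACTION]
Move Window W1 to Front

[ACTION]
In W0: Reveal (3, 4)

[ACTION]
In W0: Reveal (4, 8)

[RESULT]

                                       
                                       
            ┏━━━━━━━━━━━━━━━━━━━━━━━━━━
            ┃ Minesweeper              
            ┠──────────────────────────
            ┃■■■■■■■■■■                
            ┃■■■■■■■■■■                
            ┃■■■■■■■■■■                
            ┃■■■■■■■■■■                
            ┃■■■■■■■■■■                
            ┃■■■■■■■■■■                
            ┃■■■■■■■■■■                
            ┃■■■■■■■■■■                
            ┃■■■■■■■■■■                
            ┗━━━━━━━━━━━━━━━━━━━━━━━━━━
                               ┃■■✹■■■■
                               ┃■■■■■■■
                               ┃       
                               ┃       
                               ┗━━━━━━━
                                       
                                       
                                       


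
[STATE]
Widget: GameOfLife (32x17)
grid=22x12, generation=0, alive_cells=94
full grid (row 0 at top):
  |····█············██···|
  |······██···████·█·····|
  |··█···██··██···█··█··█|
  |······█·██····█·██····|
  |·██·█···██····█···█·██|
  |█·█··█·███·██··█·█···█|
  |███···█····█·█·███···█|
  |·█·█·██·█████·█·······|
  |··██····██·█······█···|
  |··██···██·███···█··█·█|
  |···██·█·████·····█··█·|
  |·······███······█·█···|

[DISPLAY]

Gen: 0                          
····█············██···          
······██···████·█·····          
··█···██··██···█··█··█          
······█·██····█·██····          
·██·█···██····█···█·██          
█·█··█·███·██··█·█···█          
███···█····█·█·███···█          
·█·█·██·█████·█·······          
··██····██·█······█···          
··██···██·███···█··█·█          
···██·█·████·····█··█·          
·······███······█·█···          
                                
                                
                                
                                


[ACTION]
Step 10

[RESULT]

Gen: 10                         
··█··█···█············          
·█····█···█···········          
·······██·█···········          
·█····█·██············          
··█··█··█·············          
····██·········██·····          
················█·····          
······█···█···········          
······█··█··█·········          
·········█··█·········          
··········█··█········          
············██········          
                                
                                
                                
                                


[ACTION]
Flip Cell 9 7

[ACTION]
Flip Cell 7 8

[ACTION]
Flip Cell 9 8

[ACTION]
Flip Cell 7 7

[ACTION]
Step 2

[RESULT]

Gen: 12                         
·······█··············          
······█·█·············          
·····██·█·············          
······················          
····█··██·············          
···············██·····          
····█··········██·····          
········███···········          
······█···············          
·······█·····█········          
·······█······█·······          
············██········          
                                
                                
                                
                                


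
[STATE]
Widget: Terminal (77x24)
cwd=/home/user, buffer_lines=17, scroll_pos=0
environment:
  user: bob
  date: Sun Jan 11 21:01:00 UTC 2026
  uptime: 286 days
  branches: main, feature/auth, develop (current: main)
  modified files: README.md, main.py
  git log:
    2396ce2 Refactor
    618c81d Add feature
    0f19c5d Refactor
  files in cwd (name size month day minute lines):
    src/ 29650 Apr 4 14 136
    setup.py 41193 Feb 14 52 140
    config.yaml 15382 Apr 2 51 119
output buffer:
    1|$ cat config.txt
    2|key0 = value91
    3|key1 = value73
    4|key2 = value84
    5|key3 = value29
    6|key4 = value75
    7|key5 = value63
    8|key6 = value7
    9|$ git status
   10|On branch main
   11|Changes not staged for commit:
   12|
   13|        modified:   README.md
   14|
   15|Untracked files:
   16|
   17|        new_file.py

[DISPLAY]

$ cat config.txt                                                             
key0 = value91                                                               
key1 = value73                                                               
key2 = value84                                                               
key3 = value29                                                               
key4 = value75                                                               
key5 = value63                                                               
key6 = value7                                                                
$ git status                                                                 
On branch main                                                               
Changes not staged for commit:                                               
                                                                             
        modified:   README.md                                                
                                                                             
Untracked files:                                                             
                                                                             
        new_file.py                                                          
$ █                                                                          
                                                                             
                                                                             
                                                                             
                                                                             
                                                                             
                                                                             


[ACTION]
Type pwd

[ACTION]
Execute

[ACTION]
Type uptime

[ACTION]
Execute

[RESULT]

$ cat config.txt                                                             
key0 = value91                                                               
key1 = value73                                                               
key2 = value84                                                               
key3 = value29                                                               
key4 = value75                                                               
key5 = value63                                                               
key6 = value7                                                                
$ git status                                                                 
On branch main                                                               
Changes not staged for commit:                                               
                                                                             
        modified:   README.md                                                
                                                                             
Untracked files:                                                             
                                                                             
        new_file.py                                                          
$ pwd                                                                        
/home/user                                                                   
$ uptime                                                                     
 10:00  up 286 days                                                          
$ █                                                                          
                                                                             
                                                                             


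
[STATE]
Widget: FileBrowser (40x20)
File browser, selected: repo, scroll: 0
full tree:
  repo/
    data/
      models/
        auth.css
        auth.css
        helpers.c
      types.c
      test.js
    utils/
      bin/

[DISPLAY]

> [-] repo/                             
    [+] data/                           
    [+] utils/                          
                                        
                                        
                                        
                                        
                                        
                                        
                                        
                                        
                                        
                                        
                                        
                                        
                                        
                                        
                                        
                                        
                                        


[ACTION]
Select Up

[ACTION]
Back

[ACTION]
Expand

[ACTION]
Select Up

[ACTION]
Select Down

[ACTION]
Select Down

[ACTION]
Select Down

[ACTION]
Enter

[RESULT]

  [-] repo/                             
    [+] data/                           
  > [-] utils/                          
      [+] bin/                          
                                        
                                        
                                        
                                        
                                        
                                        
                                        
                                        
                                        
                                        
                                        
                                        
                                        
                                        
                                        
                                        


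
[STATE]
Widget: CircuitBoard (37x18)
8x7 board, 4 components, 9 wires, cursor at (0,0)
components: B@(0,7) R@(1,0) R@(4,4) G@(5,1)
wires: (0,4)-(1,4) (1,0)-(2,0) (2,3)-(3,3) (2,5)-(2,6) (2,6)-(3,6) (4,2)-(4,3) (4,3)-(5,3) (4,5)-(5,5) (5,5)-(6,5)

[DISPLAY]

   0 1 2 3 4 5 6 7                   
0  [.]              ·           B    
                    │                
1   R               ·                
    │                                
2   ·           ·       · ─ ·        
                │           │        
3               ·           ·        
                                     
4           · ─ ·   R   ·            
                │       │            
5       G       ·       ·            
                        │            
6                       ·            
Cursor: (0,0)                        
                                     
                                     
                                     


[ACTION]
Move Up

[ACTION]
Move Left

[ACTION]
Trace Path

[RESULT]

   0 1 2 3 4 5 6 7                   
0  [.]              ·           B    
                    │                
1   R               ·                
    │                                
2   ·           ·       · ─ ·        
                │           │        
3               ·           ·        
                                     
4           · ─ ·   R   ·            
                │       │            
5       G       ·       ·            
                        │            
6                       ·            
Cursor: (0,0)  Trace: No connections 
                                     
                                     
                                     


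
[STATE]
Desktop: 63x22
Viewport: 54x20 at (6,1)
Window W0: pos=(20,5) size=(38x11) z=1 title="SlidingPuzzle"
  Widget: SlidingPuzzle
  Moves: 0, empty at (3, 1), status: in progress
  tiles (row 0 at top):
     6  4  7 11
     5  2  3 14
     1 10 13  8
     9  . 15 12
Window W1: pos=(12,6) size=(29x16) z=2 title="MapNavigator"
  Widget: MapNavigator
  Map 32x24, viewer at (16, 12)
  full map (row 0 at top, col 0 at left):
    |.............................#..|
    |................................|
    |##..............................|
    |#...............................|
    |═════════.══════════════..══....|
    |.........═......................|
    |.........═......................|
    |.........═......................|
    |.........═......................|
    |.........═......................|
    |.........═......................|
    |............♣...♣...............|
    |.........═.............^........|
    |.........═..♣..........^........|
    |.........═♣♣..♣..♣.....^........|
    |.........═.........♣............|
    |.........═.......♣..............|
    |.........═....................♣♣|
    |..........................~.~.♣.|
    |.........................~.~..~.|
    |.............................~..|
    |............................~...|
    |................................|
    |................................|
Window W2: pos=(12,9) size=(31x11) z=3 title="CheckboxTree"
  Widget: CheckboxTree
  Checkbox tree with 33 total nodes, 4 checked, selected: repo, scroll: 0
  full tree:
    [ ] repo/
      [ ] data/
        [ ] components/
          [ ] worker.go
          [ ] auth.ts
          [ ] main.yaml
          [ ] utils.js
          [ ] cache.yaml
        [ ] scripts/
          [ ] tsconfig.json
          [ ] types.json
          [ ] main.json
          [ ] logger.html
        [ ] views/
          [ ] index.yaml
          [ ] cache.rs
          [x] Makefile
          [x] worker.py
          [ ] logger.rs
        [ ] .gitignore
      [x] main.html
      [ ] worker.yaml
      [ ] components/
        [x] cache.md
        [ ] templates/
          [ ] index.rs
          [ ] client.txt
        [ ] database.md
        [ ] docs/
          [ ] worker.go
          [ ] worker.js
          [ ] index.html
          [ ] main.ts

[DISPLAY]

                                                      
                                                      
                                                      
                                                      
              ┏━━━━━━━━━━━━━━━━━━━━━━━━━━━━━━━━━━━━┓  
      ┏━━━━━━━━━━━━━━━━━━━━━━━━━━━┓                ┃  
      ┃ MapNavigator              ┃────────────────┨  
      ┠───────────────────────────┨┐               ┃  
      ┏━━━━━━━━━━━━━━━━━━━━━━━━━━━━━┓              ┃  
      ┃ CheckboxTree                ┃              ┃  
      ┠─────────────────────────────┨              ┃  
      ┃>[-] repo/                   ┃              ┃  
      ┃   [-] data/                 ┃              ┃  
      ┃     [ ] components/         ┃              ┃  
      ┃       [ ] worker.go         ┃━━━━━━━━━━━━━━┛  
      ┃       [ ] auth.ts           ┃                 
      ┃       [ ] main.yaml         ┃                 
      ┃       [ ] utils.js          ┃                 
      ┗━━━━━━━━━━━━━━━━━━━━━━━━━━━━━┛                 
      ┃......═....................┃                   


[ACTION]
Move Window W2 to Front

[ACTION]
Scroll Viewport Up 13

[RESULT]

                                                      
                                                      
                                                      
                                                      
                                                      
              ┏━━━━━━━━━━━━━━━━━━━━━━━━━━━━━━━━━━━━┓  
      ┏━━━━━━━━━━━━━━━━━━━━━━━━━━━┓                ┃  
      ┃ MapNavigator              ┃────────────────┨  
      ┠───────────────────────────┨┐               ┃  
      ┏━━━━━━━━━━━━━━━━━━━━━━━━━━━━━┓              ┃  
      ┃ CheckboxTree                ┃              ┃  
      ┠─────────────────────────────┨              ┃  
      ┃>[-] repo/                   ┃              ┃  
      ┃   [-] data/                 ┃              ┃  
      ┃     [ ] components/         ┃              ┃  
      ┃       [ ] worker.go         ┃━━━━━━━━━━━━━━┛  
      ┃       [ ] auth.ts           ┃                 
      ┃       [ ] main.yaml         ┃                 
      ┃       [ ] utils.js          ┃                 
      ┗━━━━━━━━━━━━━━━━━━━━━━━━━━━━━┛                 


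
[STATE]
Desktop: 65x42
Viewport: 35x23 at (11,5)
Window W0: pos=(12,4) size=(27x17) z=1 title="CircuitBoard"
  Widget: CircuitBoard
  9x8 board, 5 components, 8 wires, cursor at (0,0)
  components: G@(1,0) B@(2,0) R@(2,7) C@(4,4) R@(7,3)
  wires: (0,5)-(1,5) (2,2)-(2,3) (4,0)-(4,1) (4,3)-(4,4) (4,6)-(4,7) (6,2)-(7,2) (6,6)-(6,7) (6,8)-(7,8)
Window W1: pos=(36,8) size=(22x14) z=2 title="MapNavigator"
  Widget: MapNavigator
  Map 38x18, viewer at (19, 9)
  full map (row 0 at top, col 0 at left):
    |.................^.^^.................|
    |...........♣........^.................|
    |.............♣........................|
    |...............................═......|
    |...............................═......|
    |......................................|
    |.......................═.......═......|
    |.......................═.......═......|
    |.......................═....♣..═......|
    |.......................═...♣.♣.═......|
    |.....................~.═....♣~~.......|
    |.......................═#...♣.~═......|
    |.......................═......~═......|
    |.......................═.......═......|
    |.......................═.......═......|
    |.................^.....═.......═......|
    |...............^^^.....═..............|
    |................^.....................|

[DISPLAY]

 ┃ CircuitBoard            ┃       
 ┠─────────────────────────┨       
 ┃   0 1 2 3 4 5 6 7 8     ┃       
 ┃0  [.]                 ┏━━━━━━━━━
 ┃                       ┃ MapNavig
 ┃1   G                  ┠─────────
 ┃                       ┃.........
 ┃2   B       · ─ ·      ┃.........
 ┃                       ┃.........
 ┃3                      ┃.........
 ┃                       ┃.........
 ┃4   · ─ ·       · ─ C  ┃.........
 ┃                       ┃.........
 ┃5                      ┃.........
 ┃                       ┃.........
 ┗━━━━━━━━━━━━━━━━━━━━━━━┃.........
                         ┗━━━━━━━━━
                                   
                                   
                                   
                                   
                                   
                                   


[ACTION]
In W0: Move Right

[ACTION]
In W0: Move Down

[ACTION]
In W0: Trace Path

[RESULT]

 ┃ CircuitBoard            ┃       
 ┠─────────────────────────┨       
 ┃   0 1 2 3 4 5 6 7 8     ┃       
 ┃0                      ┏━━━━━━━━━
 ┃                       ┃ MapNavig
 ┃1   G  [.]             ┠─────────
 ┃                       ┃.........
 ┃2   B       · ─ ·      ┃.........
 ┃                       ┃.........
 ┃3                      ┃.........
 ┃                       ┃.........
 ┃4   · ─ ·       · ─ C  ┃.........
 ┃                       ┃.........
 ┃5                      ┃.........
 ┃                       ┃.........
 ┗━━━━━━━━━━━━━━━━━━━━━━━┃.........
                         ┗━━━━━━━━━
                                   
                                   
                                   
                                   
                                   
                                   
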